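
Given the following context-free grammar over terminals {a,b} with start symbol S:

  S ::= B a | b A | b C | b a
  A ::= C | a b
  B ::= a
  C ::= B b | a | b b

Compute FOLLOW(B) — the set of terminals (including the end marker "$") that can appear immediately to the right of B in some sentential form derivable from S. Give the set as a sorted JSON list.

FIRST sets, iterate to fixpoint:
round 1:
  A via A→a b: +{a}
  B via B→a: +{a}
  C via C→B b: +{a}
  C via C→b b: +{b}
  S via S→B a: +{a}
  S via S→b A: +{b}
  S: {a,b}  A: {a}  B: {a}  C: {a,b}
round 2:
  A via A→C: +{b}
  S: {a,b}  A: {a,b}  B: {a}  C: {a,b}
round 3: done
  S: {a,b}  A: {a,b}  B: {a}  C: {a,b}

Compute FOLLOW by fixpoint:
FOLLOW(S) := {$}
iter 1:
  C→B b: FOLLOW(B) ⊇ FIRST(b) = {b}; new: +{b}
  S→B a: FOLLOW(B) ⊇ FIRST(a) = {a}; new: +{a}
  S→b A: FOLLOW(A) ⊇ FOLLOW(S) ⊇ {$}; new: +{$}
  S→b C: FOLLOW(C) ⊇ FOLLOW(S) ⊇ {$}; new: +{$}
  S: {$}  A: {$}  B: {a,b}  C: {$}
iter 2: done
  S: {$}  A: {$}  B: {a,b}  C: {$}

FOLLOW(B) = ["a", "b"]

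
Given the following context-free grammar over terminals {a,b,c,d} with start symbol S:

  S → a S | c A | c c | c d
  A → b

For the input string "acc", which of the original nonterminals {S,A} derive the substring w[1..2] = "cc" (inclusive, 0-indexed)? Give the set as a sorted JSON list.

CNF form of G:
  S -> T0 S | T1 A | T1 T1 | T1 T2
  A -> b
  T0 -> a
  T1 -> c
  T2 -> d

Fill CYK table bottom-up (cells [i..j] with 1 ≤ i ≤ j ≤ 2 only):
  T[1,1] 'c' = {T1}  orig:{}
  T[2,2] 'c' = {T1}  orig:{}
  T[1,2] 'cc' = {S}

Original NTs in T[1,2] deriving "cc": ["S"]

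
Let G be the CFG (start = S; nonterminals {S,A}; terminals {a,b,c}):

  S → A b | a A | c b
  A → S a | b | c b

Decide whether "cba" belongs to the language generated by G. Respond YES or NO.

CNF form of G:
  S -> A T2 | T0 A | T1 T2
  A -> S T0 | T1 T2 | b
  T0 -> a
  T1 -> c
  T2 -> b

CYK fill:
  [0..0]={T1}  "c"  orig:{}
  [1..1]={A,T2}  "b"  orig:{A}
  [2..2]={T0}  "a"  orig:{}
  [0..1]={A,S}  "cb"
  [1..2]=∅  "ba"
  [0..2]={A}  "cba"

S ∉ T[0,2] ⇒ NO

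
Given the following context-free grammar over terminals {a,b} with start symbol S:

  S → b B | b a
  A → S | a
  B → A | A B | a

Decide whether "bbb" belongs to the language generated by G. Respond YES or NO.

CNF form of G:
  S -> T0 B | T0 T1
  A -> T0 B | T0 T1 | a
  B -> A B | T0 B | T0 T1 | a
  T0 -> b
  T1 -> a

CYK fill:
  T[0,0] 'b' = {T0}  orig:{}
  T[1,1] 'b' = {T0}  orig:{}
  T[2,2] 'b' = {T0}  orig:{}
  T[0,1] 'bb' = ∅
  T[1,2] 'bb' = ∅
  T[0,2] 'bbb' = ∅

S ∉ T[0,2] ⇒ NO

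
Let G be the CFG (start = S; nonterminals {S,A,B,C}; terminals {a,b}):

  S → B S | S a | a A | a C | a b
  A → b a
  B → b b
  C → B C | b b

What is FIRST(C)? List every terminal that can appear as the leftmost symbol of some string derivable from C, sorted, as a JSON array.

Compute FIRST by fixpoint:
pass 1:
  A via A→b a: +{b}
  B via B→b b: +{b}
  C via C→B C: +{b}
  S via S→B S: +{b}
  S via S→a A: +{a}
  FIRST[S]={a,b}  FIRST[A]={b}  FIRST[B]={b}  FIRST[C]={b}
pass 2: (no change)
  FIRST[S]={a,b}  FIRST[A]={b}  FIRST[B]={b}  FIRST[C]={b}

FIRST(C) = ["b"]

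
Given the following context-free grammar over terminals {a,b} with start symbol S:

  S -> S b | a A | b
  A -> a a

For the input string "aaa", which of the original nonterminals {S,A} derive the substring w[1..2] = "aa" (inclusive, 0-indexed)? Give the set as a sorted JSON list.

CNF form of G:
  S -> S T1 | T0 A | b
  A -> T0 T0
  T0 -> a
  T1 -> b

CYK table (by increasing span), restricted to cells inside w[1..2]:
  T[1,1] 'a' = {T0}  orig:{}
  T[2,2] 'a' = {T0}  orig:{}
  T[1,2] 'aa' = {A}

Original NTs in T[1,2] deriving "aa": ["A"]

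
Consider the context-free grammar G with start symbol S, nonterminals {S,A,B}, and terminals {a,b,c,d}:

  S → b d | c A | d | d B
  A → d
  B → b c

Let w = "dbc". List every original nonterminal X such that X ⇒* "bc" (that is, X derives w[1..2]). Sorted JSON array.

Convert to CNF:
  S -> T0 T2 | T1 A | T2 B | d
  A -> d
  B -> T0 T1
  T0 -> b
  T1 -> c
  T2 -> d

CYK table (by increasing span) — only the sub-triangle for w[1..2]:
  cell(1,1) b: {T0}  orig:{}
  cell(2,2) c: {T1}  orig:{}
  cell(1,2) bc: {B}

Original NTs in T[1,2] deriving "bc": ["B"]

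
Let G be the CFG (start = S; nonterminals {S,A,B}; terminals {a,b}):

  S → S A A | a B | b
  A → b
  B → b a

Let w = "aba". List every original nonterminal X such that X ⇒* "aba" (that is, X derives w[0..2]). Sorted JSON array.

Convert to CNF:
  S -> S X2 | T1 B | b
  A -> b
  B -> T0 T1
  T0 -> b
  T1 -> a
  X2 -> A A

CYK fill — only the sub-triangle for w[0..2]:
  T[0,0] 'a' = {T1}  orig:{}
  T[1,1] 'b' = {A,S,T0}  orig:{A,S}
  T[2,2] 'a' = {T1}  orig:{}
  T[0,1] 'ab' = ∅
  T[1,2] 'ba' = {B}
  T[0,2] 'aba' = {S}

Original NTs in T[0,2] deriving "aba": ["S"]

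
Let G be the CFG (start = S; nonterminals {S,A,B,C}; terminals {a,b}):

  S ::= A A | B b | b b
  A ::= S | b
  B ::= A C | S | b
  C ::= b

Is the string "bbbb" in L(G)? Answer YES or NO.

Convert to CNF:
  S -> A A | B T0 | T0 T0
  A -> A A | B T0 | T0 T0 | b
  B -> A A | A C | B T0 | T0 T0 | b
  C -> b
  T0 -> b

CYK fill:
  cell(0,0) b: {A,B,C,T0}  orig:{A,B,C}
  cell(1,1) b: {A,B,C,T0}  orig:{A,B,C}
  cell(2,2) b: {A,B,C,T0}  orig:{A,B,C}
  cell(3,3) b: {A,B,C,T0}  orig:{A,B,C}
  cell(0,1) bb: {A,B,S}
  cell(1,2) bb: {A,B,S}
  cell(2,3) bb: {A,B,S}
  cell(0,2) bbb: {A,B,S}
  cell(1,3) bbb: {A,B,S}
  cell(0,3) bbbb: {A,B,S}

S ∈ T[0,3] ⇒ YES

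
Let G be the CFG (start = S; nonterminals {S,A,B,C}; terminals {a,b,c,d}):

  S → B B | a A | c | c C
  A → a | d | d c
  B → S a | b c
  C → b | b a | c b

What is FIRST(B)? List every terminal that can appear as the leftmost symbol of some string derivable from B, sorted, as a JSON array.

FIRST iteration:
pass 1:
  A via A→a: +{a}
  A via A→d: +{d}
  B via B→b c: +{b}
  C via C→b: +{b}
  C via C→c b: +{c}
  S via S→B B: +{b}
  S via S→a A: +{a}
  S via S→c: +{c}
  S: {a,b,c}  A: {a,d}  B: {b}  C: {b,c}
pass 2:
  B via B→S a: +{a,c}
  S: {a,b,c}  A: {a,d}  B: {a,b,c}  C: {b,c}
pass 3: (stable)
  S: {a,b,c}  A: {a,d}  B: {a,b,c}  C: {b,c}

FIRST(B) = ["a", "b", "c"]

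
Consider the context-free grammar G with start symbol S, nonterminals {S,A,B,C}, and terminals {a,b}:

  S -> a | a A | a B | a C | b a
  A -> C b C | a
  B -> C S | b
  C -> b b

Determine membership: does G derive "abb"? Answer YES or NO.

Convert to CNF:
  S -> T0 T1 | T1 A | T1 B | T1 C | a
  A -> C X2 | a
  B -> C S | b
  C -> T0 T0
  T0 -> b
  T1 -> a
  X2 -> T0 C

CYK table (by increasing span):
  T[0,0] 'a' = {A,S,T1}  orig:{A,S}
  T[1,1] 'b' = {B,T0}  orig:{B}
  T[2,2] 'b' = {B,T0}  orig:{B}
  T[0,1] 'ab' = {S}
  T[1,2] 'bb' = {C}
  T[0,2] 'abb' = {S}

S ∈ T[0,2] ⇒ YES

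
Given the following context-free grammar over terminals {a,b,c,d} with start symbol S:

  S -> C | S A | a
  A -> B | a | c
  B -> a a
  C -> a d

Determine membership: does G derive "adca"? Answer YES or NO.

CNF form of G:
  S -> S A | T0 T1 | a
  A -> T0 T0 | a | c
  B -> T0 T0
  C -> T0 T1
  T0 -> a
  T1 -> d

CYK fill:
  cell(0,0) a: {A,S,T0}  orig:{A,S}
  cell(1,1) d: {T1}  orig:{}
  cell(2,2) c: {A}
  cell(3,3) a: {A,S,T0}  orig:{A,S}
  cell(0,1) ad: {C,S}
  cell(1,2) dc: ∅
  cell(2,3) ca: ∅
  cell(0,2) adc: {S}
  cell(1,3) dca: ∅
  cell(0,3) adca: {S}

S ∈ T[0,3] ⇒ YES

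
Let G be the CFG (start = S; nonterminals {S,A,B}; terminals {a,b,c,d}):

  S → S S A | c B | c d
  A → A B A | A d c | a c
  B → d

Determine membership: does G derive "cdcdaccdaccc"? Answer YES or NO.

CNF form of G:
  S -> S X5 | T1 B | T1 T0
  A -> A X3 | A X4 | T2 T1
  B -> d
  T0 -> d
  T1 -> c
  T2 -> a
  X3 -> B A
  X4 -> T0 T1
  X5 -> S A

Fill CYK table bottom-up:
  [0..0]={T1}  "c"  orig:{}
  [1..1]={B,T0}  "d"  orig:{B}
  [2..2]={T1}  "c"  orig:{}
  [3..3]={B,T0}  "d"  orig:{B}
  [4..4]={T2}  "a"  orig:{}
  [5..5]={T1}  "c"  orig:{}
  [6..6]={T1}  "c"  orig:{}
  [7..7]={B,T0}  "d"  orig:{B}
  [8..8]={T2}  "a"  orig:{}
  [9..9]={T1}  "c"  orig:{}
  [10..10]={T1}  "c"  orig:{}
  [11..11]={T1}  "c"  orig:{}
  [0..1]={S}  "cd"
  [1..2]={X4}  "dc"  orig:{}
  [2..3]={S}  "cd"
  [3..4]=∅  "da"
  [4..5]={A}  "ac"
  [5..6]=∅  "cc"
  [6..7]={S}  "cd"
  [7..8]=∅  "da"
  [8..9]={A}  "ac"
  [9..10]=∅  "cc"
  [10..11]=∅  "cc"
  [0..2]=∅  "cdc"
  [1..3]=∅  "dcd"
  [2..4]=∅  "cda"
  [3..5]={X3}  "dac"  orig:{}
  [4..6]=∅  "acc"
  [5..7]=∅  "ccd"
  [6..8]=∅  "cda"
  [7..9]={X3}  "dac"  orig:{}
  [8..10]=∅  "acc"
  [9..11]=∅  "ccc"
  [0..3]=∅  "cdcd"
  [1..4]=∅  "dcda"
  [2..5]={X5}  "cdac"  orig:{}
  [3..6]=∅  "dacc"
  [4..7]=∅  "accd"
  [5..8]=∅  "ccda"
  [6..9]={X5}  "cdac"  orig:{}
  [7..10]=∅  "dacc"
  [8..11]=∅  "accc"
  [0..4]=∅  "cdcda"
  [1..5]=∅  "dcdac"
  [2..6]=∅  "cdacc"
  [3..7]=∅  "daccd"
  [4..8]=∅  "accda"
  [5..9]=∅  "ccdac"
  [6..10]=∅  "cdacc"
  [7..11]=∅  "daccc"
  [0..5]={S}  "cdcdac"
  [1..6]=∅  "dcdacc"
  [2..7]=∅  "cdaccd"
  [3..8]=∅  "daccda"
  [4..9]=∅  "accdac"
  [5..10]=∅  "ccdacc"
  [6..11]=∅  "cdaccc"
  [0..6]=∅  "cdcdacc"
  [1..7]=∅  "dcdaccd"
  [2..8]=∅  "cdaccda"
  [3..9]=∅  "daccdac"
  [4..10]=∅  "accdacc"
  [5..11]=∅  "ccdaccc"
  [0..7]=∅  "cdcdaccd"
  [1..8]=∅  "dcdaccda"
  [2..9]=∅  "cdaccdac"
  [3..10]=∅  "daccdacc"
  [4..11]=∅  "accdaccc"
  [0..8]=∅  "cdcdaccda"
  [1..9]=∅  "dcdaccdac"
  [2..10]=∅  "cdaccdacc"
  [3..11]=∅  "daccdaccc"
  [0..9]={S}  "cdcdaccdac"
  [1..10]=∅  "dcdaccdacc"
  [2..11]=∅  "cdaccdaccc"
  [0..10]=∅  "cdcdaccdacc"
  [1..11]=∅  "dcdaccdaccc"
  [0..11]=∅  "cdcdaccdaccc"

S ∉ T[0,11] ⇒ NO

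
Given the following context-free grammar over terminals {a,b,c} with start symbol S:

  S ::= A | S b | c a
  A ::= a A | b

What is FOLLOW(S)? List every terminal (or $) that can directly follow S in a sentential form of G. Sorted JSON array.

Compute FIRST by fixpoint:
round 1:
  A via A→a A: +{a}
  A via A→b: +{b}
  S via S→A: +{a,b}
  S via S→c a: +{c}
  S: {a,b,c}  A: {a,b}
round 2: (no change)
  S: {a,b,c}  A: {a,b}

FOLLOW sets:
initialize: $ ∈ FOLLOW(S)
[1]
  S→A: FOLLOW(A) ⊇ FOLLOW(S) ⊇ {$}; new: +{$}
  S→S b: FOLLOW(S) ⊇ FIRST(b) = {b}; new: +{b}
  S: {$,b}  A: {$}
[2]
  S→A: FOLLOW(A) ⊇ FOLLOW(S) ⊇ {$,b}; new: +{b}
  S: {$,b}  A: {$,b}
[3] — fixpoint
  S: {$,b}  A: {$,b}

FOLLOW(S) = ["$", "b"]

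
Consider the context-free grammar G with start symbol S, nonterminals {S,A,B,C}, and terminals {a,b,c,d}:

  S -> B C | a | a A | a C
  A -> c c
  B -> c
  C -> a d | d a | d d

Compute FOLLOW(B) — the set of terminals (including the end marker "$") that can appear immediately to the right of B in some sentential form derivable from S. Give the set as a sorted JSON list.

Compute FIRST by fixpoint:
iter 1:
  A via A→c c: +{c}
  B via B→c: +{c}
  C via C→a d: +{a}
  C via C→d a: +{d}
  S via S→B C: +{c}
  S via S→a: +{a}
  FIRST[S]={a,c}  FIRST[A]={c}  FIRST[B]={c}  FIRST[C]={a,d}
iter 2: (no change)
  FIRST[S]={a,c}  FIRST[A]={c}  FIRST[B]={c}  FIRST[C]={a,d}

FOLLOW iteration:
FOLLOW(S) := {$}
[1]
  S→B C: FOLLOW(B) ⊇ FIRST(C) = {a,d}; new: +{a,d}
  S→B C: FOLLOW(C) ⊇ FOLLOW(S) ⊇ {$}; new: +{$}
  S→a A: FOLLOW(A) ⊇ FOLLOW(S) ⊇ {$}; new: +{$}
  FOLLOW[S]={$}  FOLLOW[A]={$}  FOLLOW[B]={a,d}  FOLLOW[C]={$}
[2] (no change)
  FOLLOW[S]={$}  FOLLOW[A]={$}  FOLLOW[B]={a,d}  FOLLOW[C]={$}

FOLLOW(B) = ["a", "d"]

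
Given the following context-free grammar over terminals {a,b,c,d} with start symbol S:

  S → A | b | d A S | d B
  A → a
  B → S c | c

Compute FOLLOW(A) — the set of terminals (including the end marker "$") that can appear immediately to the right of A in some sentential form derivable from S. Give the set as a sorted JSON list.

FIRST iteration:
round 1:
  A via A→a: +{a}
  B via B→c: +{c}
  S via S→A: +{a}
  S via S→b: +{b}
  S via S→d A S: +{d}
  FIRST[S]={a,b,d}  FIRST[A]={a}  FIRST[B]={c}
round 2:
  B via B→S c: +{a,b,d}
  FIRST[S]={a,b,d}  FIRST[A]={a}  FIRST[B]={a,b,c,d}
round 3: (stable)
  FIRST[S]={a,b,d}  FIRST[A]={a}  FIRST[B]={a,b,c,d}

Compute FOLLOW by fixpoint:
seed FOLLOW(S) with $
round 1:
  B→S c: FOLLOW(S) ⊇ FIRST(c) = {c}; new: +{c}
  S→A: FOLLOW(A) ⊇ FOLLOW(S) ⊇ {$,c}; new: +{$,c}
  S→d A S: FOLLOW(A) ⊇ FIRST(S) = {a,b,d}; new: +{a,b,d}
  S→d B: FOLLOW(B) ⊇ FOLLOW(S) ⊇ {$,c}; new: +{$,c}
  S: {$,c}  A: {$,a,b,c,d}  B: {$,c}
round 2: done
  S: {$,c}  A: {$,a,b,c,d}  B: {$,c}

FOLLOW(A) = ["$", "a", "b", "c", "d"]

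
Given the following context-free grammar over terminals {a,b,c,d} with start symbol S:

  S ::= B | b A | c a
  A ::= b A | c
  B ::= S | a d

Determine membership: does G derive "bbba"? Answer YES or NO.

CNF form of G:
  S -> T0 A | T1 T2 | T3 T1
  A -> T0 A | c
  B -> T0 A | T1 T2 | T3 T1
  T0 -> b
  T1 -> a
  T2 -> d
  T3 -> c

CYK table (by increasing span):
  T[0,0] 'b' = {T0}  orig:{}
  T[1,1] 'b' = {T0}  orig:{}
  T[2,2] 'b' = {T0}  orig:{}
  T[3,3] 'a' = {T1}  orig:{}
  T[0,1] 'bb' = ∅
  T[1,2] 'bb' = ∅
  T[2,3] 'ba' = ∅
  T[0,2] 'bbb' = ∅
  T[1,3] 'bba' = ∅
  T[0,3] 'bbba' = ∅

S ∉ T[0,3] ⇒ NO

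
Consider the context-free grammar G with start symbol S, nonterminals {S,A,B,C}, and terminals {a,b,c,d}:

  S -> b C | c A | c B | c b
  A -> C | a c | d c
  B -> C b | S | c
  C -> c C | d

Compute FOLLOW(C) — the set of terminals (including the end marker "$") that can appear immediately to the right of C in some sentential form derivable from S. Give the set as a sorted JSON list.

FIRST iteration:
round 1:
  A via A→a c: +{a}
  A via A→d c: +{d}
  B via B→c: +{c}
  C via C→c C: +{c}
  C via C→d: +{d}
  S via S→b C: +{b}
  S via S→c A: +{c}
  FIRST(S)={b,c}  FIRST(A)={a,d}  FIRST(B)={c}  FIRST(C)={c,d}
round 2:
  A via A→C: +{c}
  B via B→C b: +{d}
  B via B→S: +{b}
  FIRST(S)={b,c}  FIRST(A)={a,c,d}  FIRST(B)={b,c,d}  FIRST(C)={c,d}
round 3: (no change)
  FIRST(S)={b,c}  FIRST(A)={a,c,d}  FIRST(B)={b,c,d}  FIRST(C)={c,d}

FOLLOW iteration:
initialize: $ ∈ FOLLOW(S)
iter 1:
  B→C b: FOLLOW(C) ⊇ FIRST(b) = {b}; new: +{b}
  S→b C: FOLLOW(C) ⊇ FOLLOW(S) ⊇ {$}; new: +{$}
  S→c A: FOLLOW(A) ⊇ FOLLOW(S) ⊇ {$}; new: +{$}
  S→c B: FOLLOW(B) ⊇ FOLLOW(S) ⊇ {$}; new: +{$}
  S: {$}  A: {$}  B: {$}  C: {$,b}
iter 2: (stable)
  S: {$}  A: {$}  B: {$}  C: {$,b}

FOLLOW(C) = ["$", "b"]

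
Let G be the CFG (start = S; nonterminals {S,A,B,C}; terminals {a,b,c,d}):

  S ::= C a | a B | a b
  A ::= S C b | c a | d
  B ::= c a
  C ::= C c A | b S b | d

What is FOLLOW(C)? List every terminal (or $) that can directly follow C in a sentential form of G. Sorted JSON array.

Compute FIRST by fixpoint:
round 1:
  A via A→c a: +{c}
  A via A→d: +{d}
  B via B→c a: +{c}
  C via C→b S b: +{b}
  C via C→d: +{d}
  S via S→C a: +{b,d}
  S via S→a B: +{a}
  S: {a,b,d}  A: {c,d}  B: {c}  C: {b,d}
round 2:
  A via A→S C b: +{a,b}
  S: {a,b,d}  A: {a,b,c,d}  B: {c}  C: {b,d}
round 3: (no change)
  S: {a,b,d}  A: {a,b,c,d}  B: {c}  C: {b,d}

FOLLOW sets:
seed FOLLOW(S) with $
iter 1:
  A→S C b: FOLLOW(S) ⊇ FIRST(C) = {b,d}; new: +{b,d}
  A→S C b: FOLLOW(C) ⊇ FIRST(b) = {b}; new: +{b}
  C→C c A: FOLLOW(C) ⊇ FIRST(c) = {c}; new: +{c}
  C→C c A: FOLLOW(A) ⊇ FOLLOW(C) ⊇ {b,c}; new: +{b,c}
  S→C a: FOLLOW(C) ⊇ FIRST(a) = {a}; new: +{a}
  S→a B: FOLLOW(B) ⊇ FOLLOW(S) ⊇ {$,b,d}; new: +{$,b,d}
  FOLLOW(S)={$,b,d}  FOLLOW(A)={b,c}  FOLLOW(B)={$,b,d}  FOLLOW(C)={a,b,c}
iter 2:
  C→C c A: FOLLOW(A) ⊇ FOLLOW(C) ⊇ {a,b,c}; new: +{a}
  FOLLOW(S)={$,b,d}  FOLLOW(A)={a,b,c}  FOLLOW(B)={$,b,d}  FOLLOW(C)={a,b,c}
iter 3: (no change)
  FOLLOW(S)={$,b,d}  FOLLOW(A)={a,b,c}  FOLLOW(B)={$,b,d}  FOLLOW(C)={a,b,c}

FOLLOW(C) = ["a", "b", "c"]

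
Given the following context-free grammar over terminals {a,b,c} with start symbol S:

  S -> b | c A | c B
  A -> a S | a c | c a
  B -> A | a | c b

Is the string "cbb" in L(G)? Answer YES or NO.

Convert to CNF:
  S -> T1 A | T1 B | b
  A -> T0 S | T0 T1 | T1 T0
  B -> T0 S | T0 T1 | T1 T0 | T1 T2 | a
  T0 -> a
  T1 -> c
  T2 -> b

CYK fill:
  T[0,0] 'c' = {T1}  orig:{}
  T[1,1] 'b' = {S,T2}  orig:{S}
  T[2,2] 'b' = {S,T2}  orig:{S}
  T[0,1] 'cb' = {B}
  T[1,2] 'bb' = ∅
  T[0,2] 'cbb' = ∅

S ∉ T[0,2] ⇒ NO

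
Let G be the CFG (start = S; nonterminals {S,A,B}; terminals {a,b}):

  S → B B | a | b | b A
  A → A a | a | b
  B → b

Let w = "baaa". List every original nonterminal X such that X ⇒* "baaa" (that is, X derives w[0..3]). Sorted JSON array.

Convert to CNF:
  S -> B B | T1 A | a | b
  A -> A T0 | a | b
  B -> b
  T0 -> a
  T1 -> b

CYK fill — only the sub-triangle for w[0..3]:
  [0..0]={A,B,S,T1}  "b"  orig:{A,B,S}
  [1..1]={A,S,T0}  "a"  orig:{A,S}
  [2..2]={A,S,T0}  "a"  orig:{A,S}
  [3..3]={A,S,T0}  "a"  orig:{A,S}
  [0..1]={A,S}  "ba"
  [1..2]={A}  "aa"
  [2..3]={A}  "aa"
  [0..2]={A,S}  "baa"
  [1..3]={A}  "aaa"
  [0..3]={A,S}  "baaa"

Original NTs in T[0,3] deriving "baaa": ["A", "S"]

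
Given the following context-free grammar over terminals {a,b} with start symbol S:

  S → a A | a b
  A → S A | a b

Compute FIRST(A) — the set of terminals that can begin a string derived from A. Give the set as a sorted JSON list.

FIRST iteration:
pass 1:
  A via A→a b: +{a}
  S via S→a A: +{a}
  FIRST(S)={a}  FIRST(A)={a}
pass 2: (no change)
  FIRST(S)={a}  FIRST(A)={a}

FIRST(A) = ["a"]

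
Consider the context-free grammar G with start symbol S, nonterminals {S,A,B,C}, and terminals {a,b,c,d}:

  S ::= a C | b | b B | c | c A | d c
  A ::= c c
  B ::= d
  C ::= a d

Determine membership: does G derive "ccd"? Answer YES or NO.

Convert to CNF:
  S -> T0 A | T1 C | T2 T0 | T3 B | b | c
  A -> T0 T0
  B -> d
  C -> T1 T2
  T0 -> c
  T1 -> a
  T2 -> d
  T3 -> b

CYK fill:
  cell(0,0) c: {S,T0}  orig:{S}
  cell(1,1) c: {S,T0}  orig:{S}
  cell(2,2) d: {B,T2}  orig:{B}
  cell(0,1) cc: {A}
  cell(1,2) cd: ∅
  cell(0,2) ccd: ∅

S ∉ T[0,2] ⇒ NO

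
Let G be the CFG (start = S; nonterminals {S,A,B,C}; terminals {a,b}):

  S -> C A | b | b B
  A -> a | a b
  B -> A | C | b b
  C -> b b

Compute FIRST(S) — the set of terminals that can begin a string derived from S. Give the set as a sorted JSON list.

FIRST sets, iterate to fixpoint:
round 1:
  A via A→a: +{a}
  B via B→A: +{a}
  B via B→b b: +{b}
  C via C→b b: +{b}
  S via S→C A: +{b}
  FIRST(S)={b}  FIRST(A)={a}  FIRST(B)={a,b}  FIRST(C)={b}
round 2: done
  FIRST(S)={b}  FIRST(A)={a}  FIRST(B)={a,b}  FIRST(C)={b}

FIRST(S) = ["b"]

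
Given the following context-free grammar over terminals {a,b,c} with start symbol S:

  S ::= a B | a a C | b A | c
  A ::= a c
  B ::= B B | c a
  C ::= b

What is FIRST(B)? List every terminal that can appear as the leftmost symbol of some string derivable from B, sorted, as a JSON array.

FIRST sets, iterate to fixpoint:
round 1:
  A via A→a c: +{a}
  B via B→c a: +{c}
  C via C→b: +{b}
  S via S→a B: +{a}
  S via S→b A: +{b}
  S via S→c: +{c}
  FIRST(S)={a,b,c}  FIRST(A)={a}  FIRST(B)={c}  FIRST(C)={b}
round 2: (stable)
  FIRST(S)={a,b,c}  FIRST(A)={a}  FIRST(B)={c}  FIRST(C)={b}

FIRST(B) = ["c"]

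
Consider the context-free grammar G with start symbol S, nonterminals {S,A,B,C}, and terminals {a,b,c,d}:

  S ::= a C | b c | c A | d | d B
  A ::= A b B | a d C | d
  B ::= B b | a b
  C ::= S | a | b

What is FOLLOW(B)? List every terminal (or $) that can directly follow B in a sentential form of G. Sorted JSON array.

FIRST iteration:
[1]
  A via A→a d C: +{a}
  A via A→d: +{d}
  B via B→a b: +{a}
  C via C→a: +{a}
  C via C→b: +{b}
  S via S→a C: +{a}
  S via S→b c: +{b}
  S via S→c A: +{c}
  S via S→d: +{d}
  FIRST[S]={a,b,c,d}  FIRST[A]={a,d}  FIRST[B]={a}  FIRST[C]={a,b}
[2]
  C via C→S: +{c,d}
  FIRST[S]={a,b,c,d}  FIRST[A]={a,d}  FIRST[B]={a}  FIRST[C]={a,b,c,d}
[3] — fixpoint
  FIRST[S]={a,b,c,d}  FIRST[A]={a,d}  FIRST[B]={a}  FIRST[C]={a,b,c,d}

Compute FOLLOW by fixpoint:
FOLLOW(S) := {$}
iter 1:
  A→A b B: FOLLOW(A) ⊇ FIRST(b) = {b}; new: +{b}
  A→A b B: FOLLOW(B) ⊇ FOLLOW(A) ⊇ {b}; new: +{b}
  A→a d C: FOLLOW(C) ⊇ FOLLOW(A) ⊇ {b}; new: +{b}
  C→S: FOLLOW(S) ⊇ FOLLOW(C) ⊇ {b}; new: +{b}
  S→a C: FOLLOW(C) ⊇ FOLLOW(S) ⊇ {$,b}; new: +{$}
  S→c A: FOLLOW(A) ⊇ FOLLOW(S) ⊇ {$,b}; new: +{$}
  S→d B: FOLLOW(B) ⊇ FOLLOW(S) ⊇ {$,b}; new: +{$}
  FOLLOW[S]={$,b}  FOLLOW[A]={$,b}  FOLLOW[B]={$,b}  FOLLOW[C]={$,b}
iter 2: — fixpoint
  FOLLOW[S]={$,b}  FOLLOW[A]={$,b}  FOLLOW[B]={$,b}  FOLLOW[C]={$,b}

FOLLOW(B) = ["$", "b"]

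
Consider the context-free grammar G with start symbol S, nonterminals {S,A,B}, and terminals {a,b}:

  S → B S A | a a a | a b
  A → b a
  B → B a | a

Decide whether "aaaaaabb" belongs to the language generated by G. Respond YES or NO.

CNF form of G:
  S -> B X2 | T1 T0 | T1 X3
  A -> T0 T1
  B -> B T1 | a
  T0 -> b
  T1 -> a
  X2 -> S A
  X3 -> T1 T1

CYK table (by increasing span):
  T[0,0] 'a' = {B,T1}  orig:{B}
  T[1,1] 'a' = {B,T1}  orig:{B}
  T[2,2] 'a' = {B,T1}  orig:{B}
  T[3,3] 'a' = {B,T1}  orig:{B}
  T[4,4] 'a' = {B,T1}  orig:{B}
  T[5,5] 'a' = {B,T1}  orig:{B}
  T[6,6] 'b' = {T0}  orig:{}
  T[7,7] 'b' = {T0}  orig:{}
  T[0,1] 'aa' = {B,X3}  orig:{B}
  T[1,2] 'aa' = {B,X3}  orig:{B}
  T[2,3] 'aa' = {B,X3}  orig:{B}
  T[3,4] 'aa' = {B,X3}  orig:{B}
  T[4,5] 'aa' = {B,X3}  orig:{B}
  T[5,6] 'ab' = {S}
  T[6,7] 'bb' = ∅
  T[0,2] 'aaa' = {B,S}
  T[1,3] 'aaa' = {B,S}
  T[2,4] 'aaa' = {B,S}
  T[3,5] 'aaa' = {B,S}
  T[4,6] 'aab' = ∅
  T[5,7] 'abb' = ∅
  T[0,3] 'aaaa' = {B}
  T[1,4] 'aaaa' = {B}
  T[2,5] 'aaaa' = {B}
  T[3,6] 'aaab' = ∅
  T[4,7] 'aabb' = ∅
  T[0,4] 'aaaaa' = {B}
  T[1,5] 'aaaaa' = {B}
  T[2,6] 'aaaab' = ∅
  T[3,7] 'aaabb' = ∅
  T[0,5] 'aaaaaa' = {B}
  T[1,6] 'aaaaab' = ∅
  T[2,7] 'aaaabb' = ∅
  T[0,6] 'aaaaaab' = ∅
  T[1,7] 'aaaaabb' = ∅
  T[0,7] 'aaaaaabb' = ∅

S ∉ T[0,7] ⇒ NO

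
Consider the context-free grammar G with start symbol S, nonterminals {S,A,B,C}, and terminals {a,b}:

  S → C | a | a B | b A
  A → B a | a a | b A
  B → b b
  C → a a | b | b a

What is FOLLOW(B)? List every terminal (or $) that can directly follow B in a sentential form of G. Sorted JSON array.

FIRST iteration:
iter 1:
  A via A→a a: +{a}
  A via A→b A: +{b}
  B via B→b b: +{b}
  C via C→a a: +{a}
  C via C→b: +{b}
  S via S→C: +{a,b}
  S: {a,b}  A: {a,b}  B: {b}  C: {a,b}
iter 2: done
  S: {a,b}  A: {a,b}  B: {b}  C: {a,b}

FOLLOW sets:
initialize: $ ∈ FOLLOW(S)
[1]
  A→B a: FOLLOW(B) ⊇ FIRST(a) = {a}; new: +{a}
  S→C: FOLLOW(C) ⊇ FOLLOW(S) ⊇ {$}; new: +{$}
  S→a B: FOLLOW(B) ⊇ FOLLOW(S) ⊇ {$}; new: +{$}
  S→b A: FOLLOW(A) ⊇ FOLLOW(S) ⊇ {$}; new: +{$}
  FOLLOW(S)={$}  FOLLOW(A)={$}  FOLLOW(B)={$,a}  FOLLOW(C)={$}
[2] — fixpoint
  FOLLOW(S)={$}  FOLLOW(A)={$}  FOLLOW(B)={$,a}  FOLLOW(C)={$}

FOLLOW(B) = ["$", "a"]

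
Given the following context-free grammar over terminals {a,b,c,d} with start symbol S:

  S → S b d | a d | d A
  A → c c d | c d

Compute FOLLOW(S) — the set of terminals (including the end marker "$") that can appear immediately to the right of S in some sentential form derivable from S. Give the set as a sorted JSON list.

Compute FIRST by fixpoint:
round 1:
  A via A→c c d: +{c}
  S via S→a d: +{a}
  S via S→d A: +{d}
  FIRST[S]={a,d}  FIRST[A]={c}
round 2: (stable)
  FIRST[S]={a,d}  FIRST[A]={c}

Compute FOLLOW by fixpoint:
FOLLOW(S) := {$}
[1]
  S→S b d: FOLLOW(S) ⊇ FIRST(b) = {b}; new: +{b}
  S→d A: FOLLOW(A) ⊇ FOLLOW(S) ⊇ {$,b}; new: +{$,b}
  FOLLOW(S)={$,b}  FOLLOW(A)={$,b}
[2] (stable)
  FOLLOW(S)={$,b}  FOLLOW(A)={$,b}

FOLLOW(S) = ["$", "b"]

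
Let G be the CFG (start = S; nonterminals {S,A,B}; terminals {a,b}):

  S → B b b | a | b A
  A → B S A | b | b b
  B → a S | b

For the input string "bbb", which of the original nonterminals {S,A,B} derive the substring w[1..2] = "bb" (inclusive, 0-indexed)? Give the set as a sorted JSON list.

Convert to CNF:
  S -> B X3 | T0 A | a
  A -> B X2 | T0 T0 | b
  B -> T1 S | b
  T0 -> b
  T1 -> a
  X2 -> S A
  X3 -> T0 T0

CYK fill (cells [i..j] with 1 ≤ i ≤ j ≤ 2 only):
  [1..1]={A,B,T0}  "b"  orig:{A,B}
  [2..2]={A,B,T0}  "b"  orig:{A,B}
  [1..2]={A,S,X3}  "bb"  orig:{A,S}

Original NTs in T[1,2] deriving "bb": ["A", "S"]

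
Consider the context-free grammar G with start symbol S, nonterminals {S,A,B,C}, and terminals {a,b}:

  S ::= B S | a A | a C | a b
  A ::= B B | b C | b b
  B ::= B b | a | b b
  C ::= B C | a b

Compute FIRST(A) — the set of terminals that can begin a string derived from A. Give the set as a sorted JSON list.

Compute FIRST by fixpoint:
pass 1:
  A via A→b C: +{b}
  B via B→a: +{a}
  B via B→b b: +{b}
  C via C→B C: +{a,b}
  S via S→B S: +{a,b}
  FIRST[S]={a,b}  FIRST[A]={b}  FIRST[B]={a,b}  FIRST[C]={a,b}
pass 2:
  A via A→B B: +{a}
  FIRST[S]={a,b}  FIRST[A]={a,b}  FIRST[B]={a,b}  FIRST[C]={a,b}
pass 3: (no change)
  FIRST[S]={a,b}  FIRST[A]={a,b}  FIRST[B]={a,b}  FIRST[C]={a,b}

FIRST(A) = ["a", "b"]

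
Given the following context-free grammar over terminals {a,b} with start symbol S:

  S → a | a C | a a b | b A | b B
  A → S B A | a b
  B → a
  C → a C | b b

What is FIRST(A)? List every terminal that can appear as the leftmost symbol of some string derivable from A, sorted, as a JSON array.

FIRST sets, iterate to fixpoint:
[1]
  A via A→a b: +{a}
  B via B→a: +{a}
  C via C→a C: +{a}
  C via C→b b: +{b}
  S via S→a: +{a}
  S via S→b A: +{b}
  FIRST[S]={a,b}  FIRST[A]={a}  FIRST[B]={a}  FIRST[C]={a,b}
[2]
  A via A→S B A: +{b}
  FIRST[S]={a,b}  FIRST[A]={a,b}  FIRST[B]={a}  FIRST[C]={a,b}
[3] done
  FIRST[S]={a,b}  FIRST[A]={a,b}  FIRST[B]={a}  FIRST[C]={a,b}

FIRST(A) = ["a", "b"]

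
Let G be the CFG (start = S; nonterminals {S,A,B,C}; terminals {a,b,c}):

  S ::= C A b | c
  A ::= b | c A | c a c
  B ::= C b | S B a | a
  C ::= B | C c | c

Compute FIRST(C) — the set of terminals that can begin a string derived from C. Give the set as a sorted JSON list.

Compute FIRST by fixpoint:
[1]
  A via A→b: +{b}
  A via A→c A: +{c}
  B via B→a: +{a}
  C via C→B: +{a}
  C via C→c: +{c}
  S via S→C A b: +{a,c}
  FIRST(S)={a,c}  FIRST(A)={b,c}  FIRST(B)={a}  FIRST(C)={a,c}
[2]
  B via B→C b: +{c}
  FIRST(S)={a,c}  FIRST(A)={b,c}  FIRST(B)={a,c}  FIRST(C)={a,c}
[3] (no change)
  FIRST(S)={a,c}  FIRST(A)={b,c}  FIRST(B)={a,c}  FIRST(C)={a,c}

FIRST(C) = ["a", "c"]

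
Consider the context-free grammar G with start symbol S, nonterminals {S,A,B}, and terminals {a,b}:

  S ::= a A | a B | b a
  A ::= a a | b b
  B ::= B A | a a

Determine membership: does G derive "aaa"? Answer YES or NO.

CNF form of G:
  S -> T0 A | T0 B | T1 T0
  A -> T0 T0 | T1 T1
  B -> B A | T0 T0
  T0 -> a
  T1 -> b

CYK fill:
  T[0,0] 'a' = {T0}  orig:{}
  T[1,1] 'a' = {T0}  orig:{}
  T[2,2] 'a' = {T0}  orig:{}
  T[0,1] 'aa' = {A,B}
  T[1,2] 'aa' = {A,B}
  T[0,2] 'aaa' = {S}

S ∈ T[0,2] ⇒ YES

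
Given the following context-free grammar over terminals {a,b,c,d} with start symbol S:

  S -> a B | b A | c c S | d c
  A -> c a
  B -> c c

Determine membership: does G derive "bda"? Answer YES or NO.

CNF form of G:
  S -> T0 X4 | T1 B | T2 A | T3 T0
  A -> T0 T1
  B -> T0 T0
  T0 -> c
  T1 -> a
  T2 -> b
  T3 -> d
  X4 -> T0 S

CYK fill:
  cell(0,0) b: {T2}  orig:{}
  cell(1,1) d: {T3}  orig:{}
  cell(2,2) a: {T1}  orig:{}
  cell(0,1) bd: ∅
  cell(1,2) da: ∅
  cell(0,2) bda: ∅

S ∉ T[0,2] ⇒ NO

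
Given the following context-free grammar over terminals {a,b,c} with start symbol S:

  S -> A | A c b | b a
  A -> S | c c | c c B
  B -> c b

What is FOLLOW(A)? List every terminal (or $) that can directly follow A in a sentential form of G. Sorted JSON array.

Compute FIRST by fixpoint:
pass 1:
  A via A→c c: +{c}
  B via B→c b: +{c}
  S via S→A: +{c}
  S via S→b a: +{b}
  S: {b,c}  A: {c}  B: {c}
pass 2:
  A via A→S: +{b}
  S: {b,c}  A: {b,c}  B: {c}
pass 3: done
  S: {b,c}  A: {b,c}  B: {c}

FOLLOW iteration:
seed FOLLOW(S) with $
round 1:
  S→A: FOLLOW(A) ⊇ FOLLOW(S) ⊇ {$}; new: +{$}
  S→A c b: FOLLOW(A) ⊇ FIRST(c) = {c}; new: +{c}
  FOLLOW(S)={$}  FOLLOW(A)={$,c}  FOLLOW(B)={}
round 2:
  A→S: FOLLOW(S) ⊇ FOLLOW(A) ⊇ {$,c}; new: +{c}
  A→c c B: FOLLOW(B) ⊇ FOLLOW(A) ⊇ {$,c}; new: +{$,c}
  FOLLOW(S)={$,c}  FOLLOW(A)={$,c}  FOLLOW(B)={$,c}
round 3: — fixpoint
  FOLLOW(S)={$,c}  FOLLOW(A)={$,c}  FOLLOW(B)={$,c}

FOLLOW(A) = ["$", "c"]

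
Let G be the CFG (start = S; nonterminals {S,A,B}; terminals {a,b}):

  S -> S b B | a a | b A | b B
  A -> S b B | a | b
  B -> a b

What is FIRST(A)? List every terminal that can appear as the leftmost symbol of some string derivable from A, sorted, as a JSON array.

Compute FIRST by fixpoint:
iter 1:
  A via A→a: +{a}
  A via A→b: +{b}
  B via B→a b: +{a}
  S via S→a a: +{a}
  S via S→b A: +{b}
  S: {a,b}  A: {a,b}  B: {a}
iter 2: — fixpoint
  S: {a,b}  A: {a,b}  B: {a}

FIRST(A) = ["a", "b"]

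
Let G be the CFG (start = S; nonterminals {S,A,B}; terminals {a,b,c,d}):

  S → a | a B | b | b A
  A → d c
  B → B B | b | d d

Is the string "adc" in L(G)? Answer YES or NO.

CNF form of G:
  S -> T2 B | T3 A | a | b
  A -> T0 T1
  B -> B B | T0 T0 | b
  T0 -> d
  T1 -> c
  T2 -> a
  T3 -> b

CYK table (by increasing span):
  cell(0,0) a: {S,T2}  orig:{S}
  cell(1,1) d: {T0}  orig:{}
  cell(2,2) c: {T1}  orig:{}
  cell(0,1) ad: ∅
  cell(1,2) dc: {A}
  cell(0,2) adc: ∅

S ∉ T[0,2] ⇒ NO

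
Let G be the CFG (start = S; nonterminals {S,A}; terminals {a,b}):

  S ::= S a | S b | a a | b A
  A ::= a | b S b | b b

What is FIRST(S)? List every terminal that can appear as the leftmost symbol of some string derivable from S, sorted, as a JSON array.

FIRST sets, iterate to fixpoint:
round 1:
  A via A→a: +{a}
  A via A→b S b: +{b}
  S via S→a a: +{a}
  S via S→b A: +{b}
  FIRST(S)={a,b}  FIRST(A)={a,b}
round 2: (stable)
  FIRST(S)={a,b}  FIRST(A)={a,b}

FIRST(S) = ["a", "b"]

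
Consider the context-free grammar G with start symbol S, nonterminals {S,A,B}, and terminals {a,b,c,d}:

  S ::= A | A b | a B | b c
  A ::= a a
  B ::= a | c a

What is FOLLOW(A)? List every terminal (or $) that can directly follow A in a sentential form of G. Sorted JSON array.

FIRST iteration:
[1]
  A via A→a a: +{a}
  B via B→a: +{a}
  B via B→c a: +{c}
  S via S→A: +{a}
  S via S→b c: +{b}
  FIRST(S)={a,b}  FIRST(A)={a}  FIRST(B)={a,c}
[2] — fixpoint
  FIRST(S)={a,b}  FIRST(A)={a}  FIRST(B)={a,c}

Compute FOLLOW by fixpoint:
initialize: $ ∈ FOLLOW(S)
[1]
  S→A: FOLLOW(A) ⊇ FOLLOW(S) ⊇ {$}; new: +{$}
  S→A b: FOLLOW(A) ⊇ FIRST(b) = {b}; new: +{b}
  S→a B: FOLLOW(B) ⊇ FOLLOW(S) ⊇ {$}; new: +{$}
  FOLLOW(S)={$}  FOLLOW(A)={$,b}  FOLLOW(B)={$}
[2] (no change)
  FOLLOW(S)={$}  FOLLOW(A)={$,b}  FOLLOW(B)={$}

FOLLOW(A) = ["$", "b"]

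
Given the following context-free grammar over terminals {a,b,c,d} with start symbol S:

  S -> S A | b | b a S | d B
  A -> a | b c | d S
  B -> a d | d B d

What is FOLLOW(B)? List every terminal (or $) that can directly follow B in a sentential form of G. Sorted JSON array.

FIRST sets, iterate to fixpoint:
pass 1:
  A via A→a: +{a}
  A via A→b c: +{b}
  A via A→d S: +{d}
  B via B→a d: +{a}
  B via B→d B d: +{d}
  S via S→b: +{b}
  S via S→d B: +{d}
  FIRST(S)={b,d}  FIRST(A)={a,b,d}  FIRST(B)={a,d}
pass 2: — fixpoint
  FIRST(S)={b,d}  FIRST(A)={a,b,d}  FIRST(B)={a,d}

FOLLOW sets:
FOLLOW(S) := {$}
pass 1:
  B→d B d: FOLLOW(B) ⊇ FIRST(d) = {d}; new: +{d}
  S→S A: FOLLOW(S) ⊇ FIRST(A) = {a,b,d}; new: +{a,b,d}
  S→S A: FOLLOW(A) ⊇ FOLLOW(S) ⊇ {$,a,b,d}; new: +{$,a,b,d}
  S→d B: FOLLOW(B) ⊇ FOLLOW(S) ⊇ {$,a,b,d}; new: +{$,a,b}
  FOLLOW(S)={$,a,b,d}  FOLLOW(A)={$,a,b,d}  FOLLOW(B)={$,a,b,d}
pass 2: (no change)
  FOLLOW(S)={$,a,b,d}  FOLLOW(A)={$,a,b,d}  FOLLOW(B)={$,a,b,d}

FOLLOW(B) = ["$", "a", "b", "d"]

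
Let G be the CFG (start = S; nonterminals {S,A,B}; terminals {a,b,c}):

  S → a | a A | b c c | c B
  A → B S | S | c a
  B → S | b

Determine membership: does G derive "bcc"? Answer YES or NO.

CNF form of G:
  S -> T0 A | T1 X5 | T2 B | a
  A -> B S | T0 A | T1 X3 | T2 B | T2 T0 | a
  B -> T0 A | T1 X4 | T2 B | a | b
  T0 -> a
  T1 -> b
  T2 -> c
  X3 -> T2 T2
  X4 -> T2 T2
  X5 -> T2 T2

CYK table (by increasing span):
  [0..0]={B,T1}  "b"  orig:{B}
  [1..1]={T2}  "c"  orig:{}
  [2..2]={T2}  "c"  orig:{}
  [0..1]=∅  "bc"
  [1..2]={X3,X4,X5}  "cc"  orig:{}
  [0..2]={A,B,S}  "bcc"

S ∈ T[0,2] ⇒ YES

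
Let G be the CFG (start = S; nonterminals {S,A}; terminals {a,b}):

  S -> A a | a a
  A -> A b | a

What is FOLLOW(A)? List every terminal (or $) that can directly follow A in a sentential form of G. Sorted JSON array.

Compute FIRST by fixpoint:
pass 1:
  A via A→a: +{a}
  S via S→A a: +{a}
  S: {a}  A: {a}
pass 2: done
  S: {a}  A: {a}

FOLLOW sets:
FOLLOW(S) := {$}
round 1:
  A→A b: FOLLOW(A) ⊇ FIRST(b) = {b}; new: +{b}
  S→A a: FOLLOW(A) ⊇ FIRST(a) = {a}; new: +{a}
  S: {$}  A: {a,b}
round 2: (stable)
  S: {$}  A: {a,b}

FOLLOW(A) = ["a", "b"]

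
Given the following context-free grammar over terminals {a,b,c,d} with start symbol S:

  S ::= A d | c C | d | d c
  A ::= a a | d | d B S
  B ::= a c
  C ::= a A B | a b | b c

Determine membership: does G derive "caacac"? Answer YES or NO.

CNF form of G:
  S -> A T1 | T1 T2 | T2 C | d
  A -> T0 T0 | T1 X4 | d
  B -> T0 T2
  C -> T0 T3 | T0 X5 | T3 T2
  T0 -> a
  T1 -> d
  T2 -> c
  T3 -> b
  X4 -> B S
  X5 -> A B

Fill CYK table bottom-up:
  cell(0,0) c: {T2}  orig:{}
  cell(1,1) a: {T0}  orig:{}
  cell(2,2) a: {T0}  orig:{}
  cell(3,3) c: {T2}  orig:{}
  cell(4,4) a: {T0}  orig:{}
  cell(5,5) c: {T2}  orig:{}
  cell(0,1) ca: ∅
  cell(1,2) aa: {A}
  cell(2,3) ac: {B}
  cell(3,4) ca: ∅
  cell(4,5) ac: {B}
  cell(0,2) caa: ∅
  cell(1,3) aac: ∅
  cell(2,4) aca: ∅
  cell(3,5) cac: ∅
  cell(0,3) caac: ∅
  cell(1,4) aaca: ∅
  cell(2,5) acac: ∅
  cell(0,4) caaca: ∅
  cell(1,5) aacac: ∅
  cell(0,5) caacac: ∅

S ∉ T[0,5] ⇒ NO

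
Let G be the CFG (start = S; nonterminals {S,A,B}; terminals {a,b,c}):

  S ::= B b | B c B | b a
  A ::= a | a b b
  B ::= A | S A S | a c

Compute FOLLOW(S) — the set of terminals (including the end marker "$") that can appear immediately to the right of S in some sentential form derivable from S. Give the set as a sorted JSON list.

FIRST sets, iterate to fixpoint:
[1]
  A via A→a: +{a}
  B via B→A: +{a}
  S via S→B b: +{a}
  S via S→b a: +{b}
  FIRST[S]={a,b}  FIRST[A]={a}  FIRST[B]={a}
[2]
  B via B→S A S: +{b}
  FIRST[S]={a,b}  FIRST[A]={a}  FIRST[B]={a,b}
[3] (no change)
  FIRST[S]={a,b}  FIRST[A]={a}  FIRST[B]={a,b}

FOLLOW sets:
initialize: $ ∈ FOLLOW(S)
iter 1:
  B→S A S: FOLLOW(S) ⊇ FIRST(A) = {a}; new: +{a}
  B→S A S: FOLLOW(A) ⊇ FIRST(S) = {a,b}; new: +{a,b}
  S→B b: FOLLOW(B) ⊇ FIRST(b) = {b}; new: +{b}
  S→B c B: FOLLOW(B) ⊇ FIRST(c) = {c}; new: +{c}
  S→B c B: FOLLOW(B) ⊇ FOLLOW(S) ⊇ {$,a}; new: +{$,a}
  FOLLOW[S]={$,a}  FOLLOW[A]={a,b}  FOLLOW[B]={$,a,b,c}
iter 2:
  B→A: FOLLOW(A) ⊇ FOLLOW(B) ⊇ {$,a,b,c}; new: +{$,c}
  B→S A S: FOLLOW(S) ⊇ FOLLOW(B) ⊇ {$,a,b,c}; new: +{b,c}
  FOLLOW[S]={$,a,b,c}  FOLLOW[A]={$,a,b,c}  FOLLOW[B]={$,a,b,c}
iter 3: (no change)
  FOLLOW[S]={$,a,b,c}  FOLLOW[A]={$,a,b,c}  FOLLOW[B]={$,a,b,c}

FOLLOW(S) = ["$", "a", "b", "c"]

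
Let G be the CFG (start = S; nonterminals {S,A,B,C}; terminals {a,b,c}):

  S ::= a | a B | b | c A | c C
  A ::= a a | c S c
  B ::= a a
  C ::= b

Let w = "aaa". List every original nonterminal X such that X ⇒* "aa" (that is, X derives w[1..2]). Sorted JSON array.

CNF form of G:
  S -> T0 B | T1 A | T1 C | a | b
  A -> T0 T0 | T1 X2
  B -> T0 T0
  C -> b
  T0 -> a
  T1 -> c
  X2 -> S T1

CYK fill, restricted to cells inside w[1..2]:
  [1..1]={S,T0}  "a"  orig:{S}
  [2..2]={S,T0}  "a"  orig:{S}
  [1..2]={A,B}  "aa"

Original NTs in T[1,2] deriving "aa": ["A", "B"]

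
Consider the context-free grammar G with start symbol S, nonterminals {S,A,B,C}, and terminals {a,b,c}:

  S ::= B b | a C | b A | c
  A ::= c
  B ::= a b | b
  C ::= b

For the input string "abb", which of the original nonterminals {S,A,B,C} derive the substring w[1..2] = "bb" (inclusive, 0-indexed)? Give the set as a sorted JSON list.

CNF form of G:
  S -> B T1 | T0 C | T1 A | c
  A -> c
  B -> T0 T1 | b
  C -> b
  T0 -> a
  T1 -> b

Fill CYK table bottom-up (cells [i..j] with 1 ≤ i ≤ j ≤ 2 only):
  cell(1,1) b: {B,C,T1}  orig:{B,C}
  cell(2,2) b: {B,C,T1}  orig:{B,C}
  cell(1,2) bb: {S}

Original NTs in T[1,2] deriving "bb": ["S"]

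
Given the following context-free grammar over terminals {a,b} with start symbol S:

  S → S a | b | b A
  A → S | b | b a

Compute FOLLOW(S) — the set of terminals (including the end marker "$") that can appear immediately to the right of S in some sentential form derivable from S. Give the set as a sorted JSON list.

FIRST sets, iterate to fixpoint:
pass 1:
  A via A→b: +{b}
  S via S→b: +{b}
  FIRST[S]={b}  FIRST[A]={b}
pass 2: done
  FIRST[S]={b}  FIRST[A]={b}

FOLLOW sets:
initialize: $ ∈ FOLLOW(S)
pass 1:
  S→S a: FOLLOW(S) ⊇ FIRST(a) = {a}; new: +{a}
  S→b A: FOLLOW(A) ⊇ FOLLOW(S) ⊇ {$,a}; new: +{$,a}
  S: {$,a}  A: {$,a}
pass 2: — fixpoint
  S: {$,a}  A: {$,a}

FOLLOW(S) = ["$", "a"]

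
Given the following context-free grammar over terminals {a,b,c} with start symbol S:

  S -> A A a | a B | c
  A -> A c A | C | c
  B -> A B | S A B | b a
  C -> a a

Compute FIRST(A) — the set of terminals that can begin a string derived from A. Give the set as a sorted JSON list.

Compute FIRST by fixpoint:
iter 1:
  A via A→c: +{c}
  B via B→A B: +{c}
  B via B→b a: +{b}
  C via C→a a: +{a}
  S via S→A A a: +{c}
  S via S→a B: +{a}
  FIRST[S]={a,c}  FIRST[A]={c}  FIRST[B]={b,c}  FIRST[C]={a}
iter 2:
  A via A→C: +{a}
  B via B→A B: +{a}
  FIRST[S]={a,c}  FIRST[A]={a,c}  FIRST[B]={a,b,c}  FIRST[C]={a}
iter 3: — fixpoint
  FIRST[S]={a,c}  FIRST[A]={a,c}  FIRST[B]={a,b,c}  FIRST[C]={a}

FIRST(A) = ["a", "c"]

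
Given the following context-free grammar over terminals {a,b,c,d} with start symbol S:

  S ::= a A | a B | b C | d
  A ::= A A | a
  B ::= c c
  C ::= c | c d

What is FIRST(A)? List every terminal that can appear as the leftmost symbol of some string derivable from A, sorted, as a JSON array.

FIRST iteration:
round 1:
  A via A→a: +{a}
  B via B→c c: +{c}
  C via C→c: +{c}
  S via S→a A: +{a}
  S via S→b C: +{b}
  S via S→d: +{d}
  S: {a,b,d}  A: {a}  B: {c}  C: {c}
round 2: done
  S: {a,b,d}  A: {a}  B: {c}  C: {c}

FIRST(A) = ["a"]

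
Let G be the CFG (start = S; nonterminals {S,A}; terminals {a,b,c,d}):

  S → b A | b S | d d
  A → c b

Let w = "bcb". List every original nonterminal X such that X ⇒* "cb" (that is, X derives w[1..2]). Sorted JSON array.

CNF form of G:
  S -> T1 A | T1 S | T2 T2
  A -> T0 T1
  T0 -> c
  T1 -> b
  T2 -> d

Fill CYK table bottom-up — only the sub-triangle for w[1..2]:
  T[1,1] 'c' = {T0}  orig:{}
  T[2,2] 'b' = {T1}  orig:{}
  T[1,2] 'cb' = {A}

Original NTs in T[1,2] deriving "cb": ["A"]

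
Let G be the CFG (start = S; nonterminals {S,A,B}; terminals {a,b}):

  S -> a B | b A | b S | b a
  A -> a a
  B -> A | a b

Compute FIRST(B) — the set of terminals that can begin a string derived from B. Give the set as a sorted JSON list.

FIRST sets, iterate to fixpoint:
round 1:
  A via A→a a: +{a}
  B via B→A: +{a}
  S via S→a B: +{a}
  S via S→b A: +{b}
  S: {a,b}  A: {a}  B: {a}
round 2: (stable)
  S: {a,b}  A: {a}  B: {a}

FIRST(B) = ["a"]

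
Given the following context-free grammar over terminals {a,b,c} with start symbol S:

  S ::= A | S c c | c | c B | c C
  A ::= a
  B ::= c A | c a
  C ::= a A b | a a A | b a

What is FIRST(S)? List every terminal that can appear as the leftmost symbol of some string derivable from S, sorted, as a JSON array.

FIRST iteration:
round 1:
  A via A→a: +{a}
  B via B→c A: +{c}
  C via C→a A b: +{a}
  C via C→b a: +{b}
  S via S→A: +{a}
  S via S→c: +{c}
  FIRST[S]={a,c}  FIRST[A]={a}  FIRST[B]={c}  FIRST[C]={a,b}
round 2: (stable)
  FIRST[S]={a,c}  FIRST[A]={a}  FIRST[B]={c}  FIRST[C]={a,b}

FIRST(S) = ["a", "c"]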